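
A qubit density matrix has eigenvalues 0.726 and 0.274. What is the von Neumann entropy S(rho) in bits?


S = -p*log2(p) - (1-p)*log2(1-p)
p = 0.7260, 1-p = 0.2740
= -0.7260 * log2(0.7260) - 0.2740 * log2(0.2740)
= -(-0.3354) - (-0.5118)
= 0.8471

0.8471


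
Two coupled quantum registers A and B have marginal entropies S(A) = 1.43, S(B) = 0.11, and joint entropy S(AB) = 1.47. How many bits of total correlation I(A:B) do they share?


I(A:B) = S(A) + S(B) - S(AB)
= 1.43 + 0.11 - 1.47
= 0.0700

0.0700


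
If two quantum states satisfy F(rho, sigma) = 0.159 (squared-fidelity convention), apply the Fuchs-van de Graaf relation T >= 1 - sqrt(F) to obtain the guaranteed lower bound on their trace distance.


Fuchs-van de Graaf (squared-fidelity convention): 1 - sqrt(F) <= T <= sqrt(1 - F).
Lower bound: T >= 1 - sqrt(F)
sqrt(F) = sqrt(0.159) = 0.3987
T >= 1 - 0.3987
T >= 0.6013

0.6013


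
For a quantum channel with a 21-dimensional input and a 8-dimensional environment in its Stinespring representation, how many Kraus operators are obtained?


Tracing out the environment in an orthonormal basis {|i>_E} gives Kraus operators K_i = <i|_E U |0>_E.
Number of Kraus operators = dim(H_env) = d_env
= 8

8


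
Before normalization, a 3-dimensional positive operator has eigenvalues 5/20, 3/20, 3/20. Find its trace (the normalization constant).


tr(M) = sum of eigenvalues
= 5/20 + 3/20 + 3/20
= 11/20
= 0.5500

0.5500


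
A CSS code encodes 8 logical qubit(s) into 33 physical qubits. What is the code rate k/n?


Code rate R = k/n
= 8/33
= 0.2424

0.2424


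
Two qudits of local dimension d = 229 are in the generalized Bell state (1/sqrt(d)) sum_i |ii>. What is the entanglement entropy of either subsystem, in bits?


For a maximally entangled state in d x d:
S = log2(d) = log2(229)
= 7.8392

7.8392


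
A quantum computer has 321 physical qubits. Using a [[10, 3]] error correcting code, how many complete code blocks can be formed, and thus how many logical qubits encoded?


Each code block uses 10 physical qubits for 3 logical qubit(s).
Number of complete blocks = floor(321 / 10) = 32
Logical qubits = 32 * 3
= 96

96


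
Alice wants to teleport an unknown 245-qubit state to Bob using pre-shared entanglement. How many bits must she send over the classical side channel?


Quantum teleportation requires 2 classical bits per qubit teleported.
245 qubit(s) -> 2 * 245 = 490 classical bits

490


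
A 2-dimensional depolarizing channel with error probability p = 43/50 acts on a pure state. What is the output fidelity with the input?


F = (1-p) + p/d
= (1 - 0.8600) + 0.8600/2
= 0.1400 + 0.4300
= 0.5700

0.5700


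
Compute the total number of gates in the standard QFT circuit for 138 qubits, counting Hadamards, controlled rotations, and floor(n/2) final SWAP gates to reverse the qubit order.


Hadamard gates: 138
Controlled rotations: n*(n-1)/2 = 138*137/2 = 9453
SWAP gates: floor(n/2) = floor(138/2) = 69
Total = 138 + 9453 + 69
= 9660

9660


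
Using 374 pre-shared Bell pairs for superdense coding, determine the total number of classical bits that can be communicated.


Superdense coding allows 2 classical bits per shared entangled pair.
374 pair(s) -> 2 * 374 = 748 classical bits

748


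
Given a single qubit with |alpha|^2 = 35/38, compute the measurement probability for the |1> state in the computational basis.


|alpha|^2 = 35/38 = 0.9211
|beta|^2 = 1 - 35/38 = 3/38 = 0.0789
P(|1>) = |beta|^2 = 0.0789

0.0789


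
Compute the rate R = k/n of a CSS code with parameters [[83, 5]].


Code rate R = k/n
= 5/83
= 0.0602

0.0602


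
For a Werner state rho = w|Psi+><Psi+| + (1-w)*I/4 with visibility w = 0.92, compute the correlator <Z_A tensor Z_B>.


|Psi+> = (|01> + |10>)/sqrt(2)
For the pure Bell state, <Z_A Z_B> = -1 (Bell-state Pauli correlator).
The maximally-mixed part I/4 has tr(I/4 * P tensor P) = 0 for any traceless Pauli P.
So <Z_A Z_B>_rho = w * (-1) + (1 - w) * 0
= 0.92 * (-1)
= -0.9200

-0.9200


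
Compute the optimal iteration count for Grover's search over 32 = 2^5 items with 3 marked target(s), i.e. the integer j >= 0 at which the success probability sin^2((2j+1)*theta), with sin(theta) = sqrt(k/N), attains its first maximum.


After j Grover iterations the success probability is P(j) = sin^2((2j+1)*theta), where sin(theta) = sqrt(k/N).
N = 2^5 = 32, k = 3
sin(theta) = sqrt(k/N) = 0.3061862178
theta = arcsin(sqrt(k/N)) = 0.3111842443 rad
P(j) reaches its first maximum when (2j+1)*theta is as close as possible to pi/2, i.e. j = round(pi/(4*theta) - 1/2).
pi/(4*theta) - 1/2 = 2.0239
(For comparison, the common estimate pi/4 * sqrt(N/k) = 2.5651; the exact maximiser is used here.)
Optimal iterations = 2

2


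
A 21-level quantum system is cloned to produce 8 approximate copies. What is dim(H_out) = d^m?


Output space = H^(tensor 8) where dim(H) = 21
dim = 21^8
= 441 (after 2 factors)
= 9261 (after 3 factors)
= 194481 (after 4 factors)
= 4084101 (after 5 factors)
= 85766121 (after 6 factors)
= 1801088541 (after 7 factors)
= 37822859361 (after 8 factors)
= 37822859361

37822859361


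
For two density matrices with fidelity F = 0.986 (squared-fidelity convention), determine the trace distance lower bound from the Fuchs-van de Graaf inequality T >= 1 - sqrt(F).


Fuchs-van de Graaf (squared-fidelity convention): 1 - sqrt(F) <= T <= sqrt(1 - F).
Lower bound: T >= 1 - sqrt(F)
sqrt(F) = sqrt(0.986) = 0.9930
T >= 1 - 0.9930
T >= 0.0070

0.0070


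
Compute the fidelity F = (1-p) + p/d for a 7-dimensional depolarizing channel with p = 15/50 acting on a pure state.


F = (1-p) + p/d
= (1 - 0.3000) + 0.3000/7
= 0.7000 + 0.0429
= 0.7429

0.7429


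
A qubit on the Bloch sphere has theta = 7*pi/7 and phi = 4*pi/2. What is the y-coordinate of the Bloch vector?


theta = 3.1416, phi = 6.2832
r_y = sin(theta)*sin(phi) = 0.0000 * 0.0000
r_y = 0.0000

0.0000


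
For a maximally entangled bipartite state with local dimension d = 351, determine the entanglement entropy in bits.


For a maximally entangled state in d x d:
S = log2(d) = log2(351)
= 8.4553

8.4553


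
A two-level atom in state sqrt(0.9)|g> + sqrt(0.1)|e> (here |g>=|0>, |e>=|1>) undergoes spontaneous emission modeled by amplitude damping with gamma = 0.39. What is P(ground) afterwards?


For amplitude damping with parameter gamma on state sqrt(a)|0> + sqrt(b)|1>:
alpha^2 = 0.9, beta^2 = 0.1
P(|0>) = alpha^2 + gamma * beta^2
= 0.9 + 0.39 * 0.1
= 0.9 + 0.0390
= 0.9390

0.9390


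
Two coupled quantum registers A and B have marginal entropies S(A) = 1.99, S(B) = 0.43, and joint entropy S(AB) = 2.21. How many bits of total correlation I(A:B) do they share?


I(A:B) = S(A) + S(B) - S(AB)
= 1.99 + 0.43 - 2.21
= 0.2100

0.2100


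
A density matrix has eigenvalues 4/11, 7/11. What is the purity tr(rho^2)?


tr(rho^2) = sum of eigenvalues squared
= (4/11)^2 + (7/11)^2
= (16 + 49) / 121
= 65/121
= 0.5372

0.5372


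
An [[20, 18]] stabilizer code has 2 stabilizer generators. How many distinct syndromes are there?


Each stabilizer generator gives a binary (+1 or -1) measurement outcome.
With 2 independent generators:
Total syndromes = 2^2
= 4

4


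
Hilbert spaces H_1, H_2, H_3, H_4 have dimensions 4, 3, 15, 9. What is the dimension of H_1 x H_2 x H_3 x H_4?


dim(H_1 x H_2 x H_3 x H_4) = 4 * 3 * 15 * 9
= 12 * 15 * 9
= 180 * 9
= 1620

1620


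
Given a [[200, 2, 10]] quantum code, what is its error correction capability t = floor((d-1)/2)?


Code parameters: [[200, 2, 10]], distance d = 10.
Number of correctable errors = floor((d-1)/2)
= floor((10 - 1)/2)
= floor(9/2)
= 4

4


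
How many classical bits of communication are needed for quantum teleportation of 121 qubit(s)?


Quantum teleportation requires 2 classical bits per qubit teleported.
121 qubit(s) -> 2 * 121 = 242 classical bits

242


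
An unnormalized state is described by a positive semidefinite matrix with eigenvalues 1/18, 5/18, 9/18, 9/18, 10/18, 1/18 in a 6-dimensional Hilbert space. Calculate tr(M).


tr(M) = sum of eigenvalues
= 1/18 + 5/18 + 9/18 + 9/18 + 10/18 + 1/18
= 35/18
= 1.9444

1.9444


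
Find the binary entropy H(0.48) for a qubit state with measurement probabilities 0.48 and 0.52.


S = -p*log2(p) - (1-p)*log2(1-p)
p = 0.4800, 1-p = 0.5200
= -0.4800 * log2(0.4800) - 0.5200 * log2(0.5200)
= -(-0.5083) - (-0.4906)
= 0.9988

0.9988


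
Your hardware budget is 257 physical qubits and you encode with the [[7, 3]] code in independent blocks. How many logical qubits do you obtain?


Each code block uses 7 physical qubits for 3 logical qubit(s).
Number of complete blocks = floor(257 / 7) = 36
Logical qubits = 36 * 3
= 108

108


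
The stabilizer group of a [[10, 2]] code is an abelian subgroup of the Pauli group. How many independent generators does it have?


For an [[n,k]] stabilizer code:
Number of stabilizer generators = n - k
= 10 - 2
= 8

8


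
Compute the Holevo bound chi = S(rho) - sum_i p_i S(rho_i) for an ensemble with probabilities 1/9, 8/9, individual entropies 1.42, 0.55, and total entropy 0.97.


chi = S(rho) - sum_i p_i * S(rho_i)
Weighted entropy = 1/9 * 1.42 + 8/9 * 0.55
= 0.6467
chi = 0.97 - 0.6467
= 0.3233

0.3233


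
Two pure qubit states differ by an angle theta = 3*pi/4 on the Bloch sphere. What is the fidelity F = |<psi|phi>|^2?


For states separated by angle theta on Bloch sphere:
F = cos^2(theta/2)
theta = 3*pi/4 = 2.3562
theta/2 = 1.1781
cos(theta/2) = 0.3827
F = 0.1464

0.1464


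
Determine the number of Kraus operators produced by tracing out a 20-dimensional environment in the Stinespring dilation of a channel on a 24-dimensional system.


Tracing out the environment in an orthonormal basis {|i>_E} gives Kraus operators K_i = <i|_E U |0>_E.
Number of Kraus operators = dim(H_env) = d_env
= 20

20


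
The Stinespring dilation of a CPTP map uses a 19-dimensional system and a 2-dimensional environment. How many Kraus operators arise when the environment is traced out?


Tracing out the environment in an orthonormal basis {|i>_E} gives Kraus operators K_i = <i|_E U |0>_E.
Number of Kraus operators = dim(H_env) = d_env
= 2

2


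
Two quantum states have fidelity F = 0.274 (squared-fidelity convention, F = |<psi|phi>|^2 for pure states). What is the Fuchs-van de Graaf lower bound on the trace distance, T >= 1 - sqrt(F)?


Fuchs-van de Graaf (squared-fidelity convention): 1 - sqrt(F) <= T <= sqrt(1 - F).
Lower bound: T >= 1 - sqrt(F)
sqrt(F) = sqrt(0.274) = 0.5235
T >= 1 - 0.5235
T >= 0.4765

0.4765


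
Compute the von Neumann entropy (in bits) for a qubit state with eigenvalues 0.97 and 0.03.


S = -p*log2(p) - (1-p)*log2(1-p)
p = 0.9700, 1-p = 0.0300
= -0.9700 * log2(0.9700) - 0.0300 * log2(0.0300)
= -(-0.0426) - (-0.1518)
= 0.1944

0.1944


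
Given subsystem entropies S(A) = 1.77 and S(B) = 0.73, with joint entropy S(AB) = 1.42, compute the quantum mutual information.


I(A:B) = S(A) + S(B) - S(AB)
= 1.77 + 0.73 - 1.42
= 1.0800

1.0800


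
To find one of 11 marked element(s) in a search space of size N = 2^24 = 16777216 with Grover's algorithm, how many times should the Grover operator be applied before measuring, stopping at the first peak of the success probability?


After j Grover iterations the success probability is P(j) = sin^2((2j+1)*theta), where sin(theta) = sqrt(k/N).
N = 2^24 = 16777216, k = 11
sin(theta) = sqrt(k/N) = 0.0008097228492
theta = arcsin(sqrt(k/N)) = 0.0008097229377 rad
P(j) reaches its first maximum when (2j+1)*theta is as close as possible to pi/2, i.e. j = round(pi/(4*theta) - 1/2).
pi/(4*theta) - 1/2 = 969.4591
(For comparison, the common estimate pi/4 * sqrt(N/k) = 969.9592; the exact maximiser is used here.)
Optimal iterations = 969

969


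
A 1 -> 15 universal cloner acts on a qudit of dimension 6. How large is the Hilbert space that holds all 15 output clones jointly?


Output space = H^(tensor 15) where dim(H) = 6
dim = 6^15
= 36 (after 2 factors)
= 216 (after 3 factors)
= 1296 (after 4 factors)
= 7776 (after 5 factors)
= 46656 (after 6 factors)
= 279936 (after 7 factors)
= 1679616 (after 8 factors)
= 10077696 (after 9 factors)
= 60466176 (after 10 factors)
= 362797056 (after 11 factors)
= 2176782336 (after 12 factors)
= 13060694016 (after 13 factors)
= 78364164096 (after 14 factors)
= 470184984576 (after 15 factors)
= 470184984576

470184984576


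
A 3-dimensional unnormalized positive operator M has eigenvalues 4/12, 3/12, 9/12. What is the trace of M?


tr(M) = sum of eigenvalues
= 4/12 + 3/12 + 9/12
= 16/12
= 1.3333

1.3333


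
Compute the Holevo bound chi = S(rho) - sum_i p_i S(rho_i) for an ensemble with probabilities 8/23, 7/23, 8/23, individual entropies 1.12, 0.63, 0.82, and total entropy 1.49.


chi = S(rho) - sum_i p_i * S(rho_i)
Weighted entropy = 8/23 * 1.12 + 7/23 * 0.63 + 8/23 * 0.82
= 0.8665
chi = 1.49 - 0.8665
= 0.6235

0.6235


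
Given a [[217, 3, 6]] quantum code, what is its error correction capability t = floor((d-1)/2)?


Code parameters: [[217, 3, 6]], distance d = 6.
Number of correctable errors = floor((d-1)/2)
= floor((6 - 1)/2)
= floor(5/2)
= 2

2


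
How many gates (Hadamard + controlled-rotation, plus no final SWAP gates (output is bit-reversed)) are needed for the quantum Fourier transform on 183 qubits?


Hadamard gates: 183
Controlled rotations: n*(n-1)/2 = 183*182/2 = 16653
SWAP gates: 0 (omitted)
Total = 183 + 16653
= 16836

16836


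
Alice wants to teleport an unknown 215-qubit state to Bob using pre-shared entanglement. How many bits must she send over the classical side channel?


Quantum teleportation requires 2 classical bits per qubit teleported.
215 qubit(s) -> 2 * 215 = 430 classical bits

430


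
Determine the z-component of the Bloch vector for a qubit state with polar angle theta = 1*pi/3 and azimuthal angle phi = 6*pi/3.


theta = 1.0472, phi = 6.2832
r_z = cos(theta) = 0.5000

0.5000


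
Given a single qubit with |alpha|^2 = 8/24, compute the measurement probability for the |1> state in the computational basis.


|alpha|^2 = 8/24 = 0.3333
|beta|^2 = 1 - 8/24 = 16/24 = 0.6667
P(|1>) = |beta|^2 = 0.6667

0.6667


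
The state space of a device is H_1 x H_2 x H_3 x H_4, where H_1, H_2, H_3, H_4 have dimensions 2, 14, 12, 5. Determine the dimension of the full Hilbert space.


dim(H_1 x H_2 x H_3 x H_4) = 2 * 14 * 12 * 5
= 28 * 12 * 5
= 336 * 5
= 1680

1680


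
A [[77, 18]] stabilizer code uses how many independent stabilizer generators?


For an [[n,k]] stabilizer code:
Number of stabilizer generators = n - k
= 77 - 18
= 59

59


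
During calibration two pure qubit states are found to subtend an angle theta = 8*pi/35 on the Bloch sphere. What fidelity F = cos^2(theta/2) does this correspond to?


For states separated by angle theta on Bloch sphere:
F = cos^2(theta/2)
theta = 8*pi/35 = 0.7181
theta/2 = 0.3590
cos(theta/2) = 0.9362
F = 0.8765

0.8765


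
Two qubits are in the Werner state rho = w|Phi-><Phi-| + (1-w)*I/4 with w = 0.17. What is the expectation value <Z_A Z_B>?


|Phi-> = (|00> - |11>)/sqrt(2)
For the pure Bell state, <Z_A Z_B> = +1 (Bell-state Pauli correlator).
The maximally-mixed part I/4 has tr(I/4 * P tensor P) = 0 for any traceless Pauli P.
So <Z_A Z_B>_rho = w * (+1) + (1 - w) * 0
= 0.17 * (+1)
= 0.1700

0.1700


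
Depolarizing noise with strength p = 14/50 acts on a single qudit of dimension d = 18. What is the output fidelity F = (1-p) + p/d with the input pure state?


F = (1-p) + p/d
= (1 - 0.2800) + 0.2800/18
= 0.7200 + 0.0156
= 0.7356

0.7356


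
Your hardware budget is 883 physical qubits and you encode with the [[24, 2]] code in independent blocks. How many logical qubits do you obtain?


Each code block uses 24 physical qubits for 2 logical qubit(s).
Number of complete blocks = floor(883 / 24) = 36
Logical qubits = 36 * 2
= 72

72


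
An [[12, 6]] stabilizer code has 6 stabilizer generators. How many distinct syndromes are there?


Each stabilizer generator gives a binary (+1 or -1) measurement outcome.
With 6 independent generators:
Total syndromes = 2^6
= 64

64


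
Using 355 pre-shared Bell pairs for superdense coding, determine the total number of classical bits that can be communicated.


Superdense coding allows 2 classical bits per shared entangled pair.
355 pair(s) -> 2 * 355 = 710 classical bits

710


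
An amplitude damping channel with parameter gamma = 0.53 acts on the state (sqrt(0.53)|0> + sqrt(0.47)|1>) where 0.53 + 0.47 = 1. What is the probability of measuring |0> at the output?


For amplitude damping with parameter gamma on state sqrt(a)|0> + sqrt(b)|1>:
alpha^2 = 0.53, beta^2 = 0.47
P(|0>) = alpha^2 + gamma * beta^2
= 0.53 + 0.53 * 0.47
= 0.53 + 0.2491
= 0.7791

0.7791


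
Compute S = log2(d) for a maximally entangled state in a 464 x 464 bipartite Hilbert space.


For a maximally entangled state in d x d:
S = log2(d) = log2(464)
= 8.8580

8.8580


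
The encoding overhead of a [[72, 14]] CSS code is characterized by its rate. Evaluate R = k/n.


Code rate R = k/n
= 14/72
= 0.1944

0.1944


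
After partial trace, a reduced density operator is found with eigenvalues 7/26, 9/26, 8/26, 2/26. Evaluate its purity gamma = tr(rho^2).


tr(rho^2) = sum of eigenvalues squared
= (7/26)^2 + (9/26)^2 + (8/26)^2 + (2/26)^2
= (49 + 81 + 64 + 4) / 676
= 198/676
= 0.2929

0.2929


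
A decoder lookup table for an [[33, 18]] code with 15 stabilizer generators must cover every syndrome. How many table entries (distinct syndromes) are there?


Each stabilizer generator gives a binary (+1 or -1) measurement outcome.
With 15 independent generators:
Total syndromes = 2^15
= 32768

32768


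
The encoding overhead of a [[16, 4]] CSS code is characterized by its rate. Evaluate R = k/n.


Code rate R = k/n
= 4/16
= 0.2500

0.2500


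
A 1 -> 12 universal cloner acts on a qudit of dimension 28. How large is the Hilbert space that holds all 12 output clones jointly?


Output space = H^(tensor 12) where dim(H) = 28
dim = 28^12
= 784 (after 2 factors)
= 21952 (after 3 factors)
= 614656 (after 4 factors)
= 17210368 (after 5 factors)
= 481890304 (after 6 factors)
= 13492928512 (after 7 factors)
= 377801998336 (after 8 factors)
= 10578455953408 (after 9 factors)
= 296196766695424 (after 10 factors)
= 8293509467471872 (after 11 factors)
= 232218265089212416 (after 12 factors)
= 232218265089212416

232218265089212416


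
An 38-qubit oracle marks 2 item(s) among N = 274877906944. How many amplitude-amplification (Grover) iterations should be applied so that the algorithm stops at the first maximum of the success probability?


After j Grover iterations the success probability is P(j) = sin^2((2j+1)*theta), where sin(theta) = sqrt(k/N).
N = 2^38 = 274877906944, k = 2
sin(theta) = sqrt(k/N) = 2.697398305e-06
theta = arcsin(sqrt(k/N)) = 2.697398305e-06 rad
P(j) reaches its first maximum when (2j+1)*theta is as close as possible to pi/2, i.e. j = round(pi/(4*theta) - 1/2).
pi/(4*theta) - 1/2 = 291168.2762
(For comparison, the common estimate pi/4 * sqrt(N/k) = 291168.7762; the exact maximiser is used here.)
Optimal iterations = 291168

291168


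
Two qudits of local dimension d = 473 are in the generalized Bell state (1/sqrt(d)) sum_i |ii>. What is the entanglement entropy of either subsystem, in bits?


For a maximally entangled state in d x d:
S = log2(d) = log2(473)
= 8.8857

8.8857


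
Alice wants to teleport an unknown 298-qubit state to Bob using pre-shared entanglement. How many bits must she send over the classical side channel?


Quantum teleportation requires 2 classical bits per qubit teleported.
298 qubit(s) -> 2 * 298 = 596 classical bits

596


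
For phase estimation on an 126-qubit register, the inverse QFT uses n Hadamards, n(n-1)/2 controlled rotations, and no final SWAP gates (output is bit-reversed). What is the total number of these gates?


Hadamard gates: 126
Controlled rotations: n*(n-1)/2 = 126*125/2 = 7875
SWAP gates: 0 (omitted)
Total = 126 + 7875
= 8001

8001


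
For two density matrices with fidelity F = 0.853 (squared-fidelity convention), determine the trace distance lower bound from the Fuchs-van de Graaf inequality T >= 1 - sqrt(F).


Fuchs-van de Graaf (squared-fidelity convention): 1 - sqrt(F) <= T <= sqrt(1 - F).
Lower bound: T >= 1 - sqrt(F)
sqrt(F) = sqrt(0.853) = 0.9236
T >= 1 - 0.9236
T >= 0.0764

0.0764


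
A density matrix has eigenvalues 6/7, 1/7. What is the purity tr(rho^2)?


tr(rho^2) = sum of eigenvalues squared
= (6/7)^2 + (1/7)^2
= (36 + 1) / 49
= 37/49
= 0.7551

0.7551


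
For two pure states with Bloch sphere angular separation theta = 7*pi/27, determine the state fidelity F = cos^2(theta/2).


For states separated by angle theta on Bloch sphere:
F = cos^2(theta/2)
theta = 7*pi/27 = 0.8145
theta/2 = 0.4072
cos(theta/2) = 0.9182
F = 0.8431

0.8431


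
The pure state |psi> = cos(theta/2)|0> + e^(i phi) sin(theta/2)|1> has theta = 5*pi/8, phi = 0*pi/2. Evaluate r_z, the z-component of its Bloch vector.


theta = 1.9635, phi = 0.0000
r_z = cos(theta) = -0.3827

-0.3827


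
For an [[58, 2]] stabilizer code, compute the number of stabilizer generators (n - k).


For an [[n,k]] stabilizer code:
Number of stabilizer generators = n - k
= 58 - 2
= 56

56


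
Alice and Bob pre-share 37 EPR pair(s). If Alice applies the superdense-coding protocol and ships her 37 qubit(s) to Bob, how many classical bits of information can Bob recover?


Superdense coding allows 2 classical bits per shared entangled pair.
37 pair(s) -> 2 * 37 = 74 classical bits

74


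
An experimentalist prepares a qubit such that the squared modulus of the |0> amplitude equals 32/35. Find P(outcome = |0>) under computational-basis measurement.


|alpha|^2 = 32/35 = 0.9143
|beta|^2 = 1 - 32/35 = 3/35 = 0.0857
P(|0>) = |alpha|^2 = 0.9143

0.9143


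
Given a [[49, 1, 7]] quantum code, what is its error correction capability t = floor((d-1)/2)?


Code parameters: [[49, 1, 7]], distance d = 7.
Number of correctable errors = floor((d-1)/2)
= floor((7 - 1)/2)
= floor(6/2)
= 3

3


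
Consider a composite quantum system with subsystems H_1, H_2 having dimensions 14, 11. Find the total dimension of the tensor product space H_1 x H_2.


dim(H_1 x H_2) = 14 * 11
= 154

154


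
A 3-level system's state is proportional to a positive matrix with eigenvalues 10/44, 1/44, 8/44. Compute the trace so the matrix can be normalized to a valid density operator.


tr(M) = sum of eigenvalues
= 10/44 + 1/44 + 8/44
= 19/44
= 0.4318

0.4318


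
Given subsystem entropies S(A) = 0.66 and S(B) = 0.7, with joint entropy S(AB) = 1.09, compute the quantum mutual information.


I(A:B) = S(A) + S(B) - S(AB)
= 0.66 + 0.7 - 1.09
= 0.2700

0.2700


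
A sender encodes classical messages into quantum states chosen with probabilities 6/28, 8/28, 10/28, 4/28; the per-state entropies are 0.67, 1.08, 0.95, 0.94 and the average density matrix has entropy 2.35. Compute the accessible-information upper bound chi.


chi = S(rho) - sum_i p_i * S(rho_i)
Weighted entropy = 6/28 * 0.67 + 8/28 * 1.08 + 10/28 * 0.95 + 4/28 * 0.94
= 0.9257
chi = 2.35 - 0.9257
= 1.4243

1.4243


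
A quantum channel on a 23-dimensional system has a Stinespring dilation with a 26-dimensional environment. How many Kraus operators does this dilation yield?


Tracing out the environment in an orthonormal basis {|i>_E} gives Kraus operators K_i = <i|_E U |0>_E.
Number of Kraus operators = dim(H_env) = d_env
= 26

26


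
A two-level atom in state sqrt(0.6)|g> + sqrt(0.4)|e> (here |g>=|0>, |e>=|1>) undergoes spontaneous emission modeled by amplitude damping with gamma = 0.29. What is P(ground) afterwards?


For amplitude damping with parameter gamma on state sqrt(a)|0> + sqrt(b)|1>:
alpha^2 = 0.6, beta^2 = 0.4
P(|0>) = alpha^2 + gamma * beta^2
= 0.6 + 0.29 * 0.4
= 0.6 + 0.1160
= 0.7160

0.7160


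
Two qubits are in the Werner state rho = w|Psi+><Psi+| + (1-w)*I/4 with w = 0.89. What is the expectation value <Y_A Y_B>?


|Psi+> = (|01> + |10>)/sqrt(2)
For the pure Bell state, <Y_A Y_B> = +1 (Bell-state Pauli correlator).
The maximally-mixed part I/4 has tr(I/4 * P tensor P) = 0 for any traceless Pauli P.
So <Y_A Y_B>_rho = w * (+1) + (1 - w) * 0
= 0.89 * (+1)
= 0.8900

0.8900


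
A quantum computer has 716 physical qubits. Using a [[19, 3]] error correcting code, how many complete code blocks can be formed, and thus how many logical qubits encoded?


Each code block uses 19 physical qubits for 3 logical qubit(s).
Number of complete blocks = floor(716 / 19) = 37
Logical qubits = 37 * 3
= 111

111


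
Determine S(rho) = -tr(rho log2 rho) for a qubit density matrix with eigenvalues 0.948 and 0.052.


S = -p*log2(p) - (1-p)*log2(1-p)
p = 0.9480, 1-p = 0.0520
= -0.9480 * log2(0.9480) - 0.0520 * log2(0.0520)
= -(-0.0730) - (-0.2218)
= 0.2948

0.2948


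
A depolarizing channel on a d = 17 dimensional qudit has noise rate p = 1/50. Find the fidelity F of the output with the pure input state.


F = (1-p) + p/d
= (1 - 0.0200) + 0.0200/17
= 0.9800 + 0.0012
= 0.9812

0.9812


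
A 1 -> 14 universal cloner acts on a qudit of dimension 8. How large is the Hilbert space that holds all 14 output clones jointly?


Output space = H^(tensor 14) where dim(H) = 8
dim = 8^14
= 64 (after 2 factors)
= 512 (after 3 factors)
= 4096 (after 4 factors)
= 32768 (after 5 factors)
= 262144 (after 6 factors)
= 2097152 (after 7 factors)
= 16777216 (after 8 factors)
= 134217728 (after 9 factors)
= 1073741824 (after 10 factors)
= 8589934592 (after 11 factors)
= 68719476736 (after 12 factors)
= 549755813888 (after 13 factors)
= 4398046511104 (after 14 factors)
= 4398046511104

4398046511104


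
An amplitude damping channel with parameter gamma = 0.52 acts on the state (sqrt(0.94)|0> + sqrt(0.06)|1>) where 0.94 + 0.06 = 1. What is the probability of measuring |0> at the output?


For amplitude damping with parameter gamma on state sqrt(a)|0> + sqrt(b)|1>:
alpha^2 = 0.94, beta^2 = 0.06
P(|0>) = alpha^2 + gamma * beta^2
= 0.94 + 0.52 * 0.06
= 0.94 + 0.0312
= 0.9712

0.9712


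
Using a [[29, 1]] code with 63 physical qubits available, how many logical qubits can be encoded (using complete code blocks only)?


Each code block uses 29 physical qubits for 1 logical qubit(s).
Number of complete blocks = floor(63 / 29) = 2
Logical qubits = 2 * 1
= 2

2


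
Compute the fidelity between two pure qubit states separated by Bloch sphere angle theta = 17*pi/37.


For states separated by angle theta on Bloch sphere:
F = cos^2(theta/2)
theta = 17*pi/37 = 1.4434
theta/2 = 0.7217
cos(theta/2) = 0.7507
F = 0.5635

0.5635


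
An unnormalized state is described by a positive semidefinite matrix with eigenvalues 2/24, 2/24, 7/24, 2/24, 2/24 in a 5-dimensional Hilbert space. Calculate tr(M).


tr(M) = sum of eigenvalues
= 2/24 + 2/24 + 7/24 + 2/24 + 2/24
= 15/24
= 0.6250

0.6250


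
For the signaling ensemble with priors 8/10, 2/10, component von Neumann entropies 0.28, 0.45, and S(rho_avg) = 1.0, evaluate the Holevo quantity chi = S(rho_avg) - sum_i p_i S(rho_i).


chi = S(rho) - sum_i p_i * S(rho_i)
Weighted entropy = 8/10 * 0.28 + 2/10 * 0.45
= 0.3140
chi = 1.0 - 0.3140
= 0.6860

0.6860


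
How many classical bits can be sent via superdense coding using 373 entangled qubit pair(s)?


Superdense coding allows 2 classical bits per shared entangled pair.
373 pair(s) -> 2 * 373 = 746 classical bits

746


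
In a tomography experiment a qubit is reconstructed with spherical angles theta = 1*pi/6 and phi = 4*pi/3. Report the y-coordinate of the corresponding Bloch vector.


theta = 0.5236, phi = 4.1888
r_y = sin(theta)*sin(phi) = 0.5000 * -0.8660
r_y = -0.4330

-0.4330


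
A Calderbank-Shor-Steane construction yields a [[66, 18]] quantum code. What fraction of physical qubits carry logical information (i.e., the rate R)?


Code rate R = k/n
= 18/66
= 0.2727

0.2727


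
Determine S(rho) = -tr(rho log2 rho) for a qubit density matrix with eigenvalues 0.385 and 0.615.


S = -p*log2(p) - (1-p)*log2(1-p)
p = 0.3850, 1-p = 0.6150
= -0.3850 * log2(0.3850) - 0.6150 * log2(0.6150)
= -(-0.5302) - (-0.4313)
= 0.9615

0.9615


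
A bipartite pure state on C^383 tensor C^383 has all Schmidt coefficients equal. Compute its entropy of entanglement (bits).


For a maximally entangled state in d x d:
S = log2(d) = log2(383)
= 8.5812

8.5812


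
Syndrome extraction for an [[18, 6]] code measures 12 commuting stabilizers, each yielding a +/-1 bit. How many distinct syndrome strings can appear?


Each stabilizer generator gives a binary (+1 or -1) measurement outcome.
With 12 independent generators:
Total syndromes = 2^12
= 4096

4096


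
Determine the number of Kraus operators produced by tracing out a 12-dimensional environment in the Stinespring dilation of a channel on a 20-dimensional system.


Tracing out the environment in an orthonormal basis {|i>_E} gives Kraus operators K_i = <i|_E U |0>_E.
Number of Kraus operators = dim(H_env) = d_env
= 12

12


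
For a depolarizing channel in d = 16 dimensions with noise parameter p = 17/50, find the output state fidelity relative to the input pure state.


F = (1-p) + p/d
= (1 - 0.3400) + 0.3400/16
= 0.6600 + 0.0213
= 0.6812

0.6812


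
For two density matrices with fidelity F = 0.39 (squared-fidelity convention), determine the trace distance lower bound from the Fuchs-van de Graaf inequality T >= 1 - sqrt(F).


Fuchs-van de Graaf (squared-fidelity convention): 1 - sqrt(F) <= T <= sqrt(1 - F).
Lower bound: T >= 1 - sqrt(F)
sqrt(F) = sqrt(0.39) = 0.6245
T >= 1 - 0.6245
T >= 0.3755

0.3755


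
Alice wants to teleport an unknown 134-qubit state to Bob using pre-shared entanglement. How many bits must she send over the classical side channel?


Quantum teleportation requires 2 classical bits per qubit teleported.
134 qubit(s) -> 2 * 134 = 268 classical bits

268


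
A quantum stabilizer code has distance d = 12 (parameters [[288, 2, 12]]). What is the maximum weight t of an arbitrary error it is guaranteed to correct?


Code parameters: [[288, 2, 12]], distance d = 12.
Number of correctable errors = floor((d-1)/2)
= floor((12 - 1)/2)
= floor(11/2)
= 5

5


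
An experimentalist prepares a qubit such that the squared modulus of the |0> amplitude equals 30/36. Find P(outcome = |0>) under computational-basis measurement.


|alpha|^2 = 30/36 = 0.8333
|beta|^2 = 1 - 30/36 = 6/36 = 0.1667
P(|0>) = |alpha|^2 = 0.8333

0.8333


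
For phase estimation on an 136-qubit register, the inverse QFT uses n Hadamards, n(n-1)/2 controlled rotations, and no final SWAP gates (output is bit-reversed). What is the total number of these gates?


Hadamard gates: 136
Controlled rotations: n*(n-1)/2 = 136*135/2 = 9180
SWAP gates: 0 (omitted)
Total = 136 + 9180
= 9316

9316


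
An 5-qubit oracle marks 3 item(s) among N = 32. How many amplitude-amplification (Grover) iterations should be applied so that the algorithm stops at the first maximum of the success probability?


After j Grover iterations the success probability is P(j) = sin^2((2j+1)*theta), where sin(theta) = sqrt(k/N).
N = 2^5 = 32, k = 3
sin(theta) = sqrt(k/N) = 0.3061862178
theta = arcsin(sqrt(k/N)) = 0.3111842443 rad
P(j) reaches its first maximum when (2j+1)*theta is as close as possible to pi/2, i.e. j = round(pi/(4*theta) - 1/2).
pi/(4*theta) - 1/2 = 2.0239
(For comparison, the common estimate pi/4 * sqrt(N/k) = 2.5651; the exact maximiser is used here.)
Optimal iterations = 2

2


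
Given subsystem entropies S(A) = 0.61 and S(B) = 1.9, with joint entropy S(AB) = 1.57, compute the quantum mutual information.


I(A:B) = S(A) + S(B) - S(AB)
= 0.61 + 1.9 - 1.57
= 0.9400

0.9400


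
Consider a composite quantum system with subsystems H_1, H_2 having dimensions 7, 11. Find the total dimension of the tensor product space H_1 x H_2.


dim(H_1 x H_2) = 7 * 11
= 77

77


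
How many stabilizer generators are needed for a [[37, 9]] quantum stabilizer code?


For an [[n,k]] stabilizer code:
Number of stabilizer generators = n - k
= 37 - 9
= 28

28


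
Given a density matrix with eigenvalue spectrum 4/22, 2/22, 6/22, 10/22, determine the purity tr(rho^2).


tr(rho^2) = sum of eigenvalues squared
= (4/22)^2 + (2/22)^2 + (6/22)^2 + (10/22)^2
= (16 + 4 + 36 + 100) / 484
= 156/484
= 0.3223

0.3223


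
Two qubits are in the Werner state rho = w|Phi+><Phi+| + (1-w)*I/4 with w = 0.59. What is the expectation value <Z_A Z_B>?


|Phi+> = (|00> + |11>)/sqrt(2)
For the pure Bell state, <Z_A Z_B> = +1 (Bell-state Pauli correlator).
The maximally-mixed part I/4 has tr(I/4 * P tensor P) = 0 for any traceless Pauli P.
So <Z_A Z_B>_rho = w * (+1) + (1 - w) * 0
= 0.59 * (+1)
= 0.5900

0.5900


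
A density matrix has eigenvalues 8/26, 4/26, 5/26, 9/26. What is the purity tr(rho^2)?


tr(rho^2) = sum of eigenvalues squared
= (8/26)^2 + (4/26)^2 + (5/26)^2 + (9/26)^2
= (64 + 16 + 25 + 81) / 676
= 186/676
= 0.2751

0.2751


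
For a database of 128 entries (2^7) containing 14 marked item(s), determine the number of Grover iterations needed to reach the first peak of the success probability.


After j Grover iterations the success probability is P(j) = sin^2((2j+1)*theta), where sin(theta) = sqrt(k/N).
N = 2^7 = 128, k = 14
sin(theta) = sqrt(k/N) = 0.3307189139
theta = arcsin(sqrt(k/N)) = 0.3370652533 rad
P(j) reaches its first maximum when (2j+1)*theta is as close as possible to pi/2, i.e. j = round(pi/(4*theta) - 1/2).
pi/(4*theta) - 1/2 = 1.8301
(For comparison, the common estimate pi/4 * sqrt(N/k) = 2.3748; the exact maximiser is used here.)
Optimal iterations = 2

2


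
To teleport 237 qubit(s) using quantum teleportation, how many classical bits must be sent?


Quantum teleportation requires 2 classical bits per qubit teleported.
237 qubit(s) -> 2 * 237 = 474 classical bits

474


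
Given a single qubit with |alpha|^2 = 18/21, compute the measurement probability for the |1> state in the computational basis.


|alpha|^2 = 18/21 = 0.8571
|beta|^2 = 1 - 18/21 = 3/21 = 0.1429
P(|1>) = |beta|^2 = 0.1429

0.1429


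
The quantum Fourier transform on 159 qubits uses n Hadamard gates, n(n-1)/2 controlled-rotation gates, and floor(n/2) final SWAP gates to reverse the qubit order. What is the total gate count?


Hadamard gates: 159
Controlled rotations: n*(n-1)/2 = 159*158/2 = 12561
SWAP gates: floor(n/2) = floor(159/2) = 79
Total = 159 + 12561 + 79
= 12799

12799


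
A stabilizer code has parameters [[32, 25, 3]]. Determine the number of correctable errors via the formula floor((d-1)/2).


Code parameters: [[32, 25, 3]], distance d = 3.
Number of correctable errors = floor((d-1)/2)
= floor((3 - 1)/2)
= floor(2/2)
= 1

1


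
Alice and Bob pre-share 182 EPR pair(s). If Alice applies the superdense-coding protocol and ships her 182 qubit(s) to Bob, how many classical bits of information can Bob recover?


Superdense coding allows 2 classical bits per shared entangled pair.
182 pair(s) -> 2 * 182 = 364 classical bits

364


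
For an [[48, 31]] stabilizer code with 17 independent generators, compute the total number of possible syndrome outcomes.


Each stabilizer generator gives a binary (+1 or -1) measurement outcome.
With 17 independent generators:
Total syndromes = 2^17
= 131072

131072


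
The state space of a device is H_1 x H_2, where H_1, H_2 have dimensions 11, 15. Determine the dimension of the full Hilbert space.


dim(H_1 x H_2) = 11 * 15
= 165

165


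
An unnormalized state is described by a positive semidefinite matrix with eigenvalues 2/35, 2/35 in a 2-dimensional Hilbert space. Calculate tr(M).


tr(M) = sum of eigenvalues
= 2/35 + 2/35
= 4/35
= 0.1143

0.1143


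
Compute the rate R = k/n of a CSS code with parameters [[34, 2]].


Code rate R = k/n
= 2/34
= 0.0588

0.0588


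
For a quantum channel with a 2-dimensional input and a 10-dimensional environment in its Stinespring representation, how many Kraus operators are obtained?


Tracing out the environment in an orthonormal basis {|i>_E} gives Kraus operators K_i = <i|_E U |0>_E.
Number of Kraus operators = dim(H_env) = d_env
= 10

10


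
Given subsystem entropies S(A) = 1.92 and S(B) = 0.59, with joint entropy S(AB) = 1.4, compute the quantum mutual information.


I(A:B) = S(A) + S(B) - S(AB)
= 1.92 + 0.59 - 1.4
= 1.1100

1.1100


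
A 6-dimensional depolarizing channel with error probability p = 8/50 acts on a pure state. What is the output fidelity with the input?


F = (1-p) + p/d
= (1 - 0.1600) + 0.1600/6
= 0.8400 + 0.0267
= 0.8667

0.8667


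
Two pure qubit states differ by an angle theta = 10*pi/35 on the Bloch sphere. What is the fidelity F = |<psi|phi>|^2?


For states separated by angle theta on Bloch sphere:
F = cos^2(theta/2)
theta = 10*pi/35 = 0.8976
theta/2 = 0.4488
cos(theta/2) = 0.9010
F = 0.8117

0.8117


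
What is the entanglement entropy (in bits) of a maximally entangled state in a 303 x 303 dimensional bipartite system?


For a maximally entangled state in d x d:
S = log2(d) = log2(303)
= 8.2432

8.2432


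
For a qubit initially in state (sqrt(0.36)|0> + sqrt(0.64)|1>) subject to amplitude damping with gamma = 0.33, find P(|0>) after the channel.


For amplitude damping with parameter gamma on state sqrt(a)|0> + sqrt(b)|1>:
alpha^2 = 0.36, beta^2 = 0.64
P(|0>) = alpha^2 + gamma * beta^2
= 0.36 + 0.33 * 0.64
= 0.36 + 0.2112
= 0.5712

0.5712


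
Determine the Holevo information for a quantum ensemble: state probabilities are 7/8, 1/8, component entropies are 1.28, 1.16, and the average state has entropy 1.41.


chi = S(rho) - sum_i p_i * S(rho_i)
Weighted entropy = 7/8 * 1.28 + 1/8 * 1.16
= 1.2650
chi = 1.41 - 1.2650
= 0.1450

0.1450


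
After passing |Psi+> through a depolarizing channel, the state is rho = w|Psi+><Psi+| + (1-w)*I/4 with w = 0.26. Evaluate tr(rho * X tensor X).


|Psi+> = (|01> + |10>)/sqrt(2)
For the pure Bell state, <X_A X_B> = +1 (Bell-state Pauli correlator).
The maximally-mixed part I/4 has tr(I/4 * P tensor P) = 0 for any traceless Pauli P.
So <X_A X_B>_rho = w * (+1) + (1 - w) * 0
= 0.26 * (+1)
= 0.2600

0.2600


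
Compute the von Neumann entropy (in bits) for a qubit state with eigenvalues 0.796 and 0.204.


S = -p*log2(p) - (1-p)*log2(1-p)
p = 0.7960, 1-p = 0.2040
= -0.7960 * log2(0.7960) - 0.2040 * log2(0.2040)
= -(-0.2620) - (-0.4678)
= 0.7299

0.7299


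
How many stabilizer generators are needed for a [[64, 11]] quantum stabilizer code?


For an [[n,k]] stabilizer code:
Number of stabilizer generators = n - k
= 64 - 11
= 53

53


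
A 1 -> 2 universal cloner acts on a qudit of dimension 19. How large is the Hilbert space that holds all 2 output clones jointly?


Output space = H^(tensor 2) where dim(H) = 19
dim = 19^2
= 361

361


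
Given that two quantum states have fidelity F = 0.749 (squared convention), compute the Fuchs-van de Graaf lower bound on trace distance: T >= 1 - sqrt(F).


Fuchs-van de Graaf (squared-fidelity convention): 1 - sqrt(F) <= T <= sqrt(1 - F).
Lower bound: T >= 1 - sqrt(F)
sqrt(F) = sqrt(0.749) = 0.8654
T >= 1 - 0.8654
T >= 0.1346

0.1346


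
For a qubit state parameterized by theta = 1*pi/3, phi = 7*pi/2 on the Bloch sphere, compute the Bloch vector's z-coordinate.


theta = 1.0472, phi = 10.9956
r_z = cos(theta) = 0.5000

0.5000


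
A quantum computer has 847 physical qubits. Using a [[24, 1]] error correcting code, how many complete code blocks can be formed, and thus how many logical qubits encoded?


Each code block uses 24 physical qubits for 1 logical qubit(s).
Number of complete blocks = floor(847 / 24) = 35
Logical qubits = 35 * 1
= 35

35
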